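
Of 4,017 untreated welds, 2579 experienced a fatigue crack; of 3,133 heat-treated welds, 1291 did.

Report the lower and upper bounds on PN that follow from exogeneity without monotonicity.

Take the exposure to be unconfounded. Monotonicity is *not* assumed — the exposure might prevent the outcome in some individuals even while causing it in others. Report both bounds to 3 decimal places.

p₁ = P(outcome | exposed) = 2579/4017 = 0.64202
p₀ = P(outcome | unexposed) = 1291/3133 = 0.41207
Under exogeneity alone the bounds on PN are max{0,(p₁−p₀)/p₁} ≤ PN ≤ min{1,(1−p₀)/p₁}.
  lower = (p₁ − p₀)/p₁ = 0.22996 / 0.64202 ≈ 0.3582
  upper = min{1, (1 − p₀)/p₁} = 0.58793 / 0.64202 ≈ 0.9158

0.358 ≤ PN ≤ 0.916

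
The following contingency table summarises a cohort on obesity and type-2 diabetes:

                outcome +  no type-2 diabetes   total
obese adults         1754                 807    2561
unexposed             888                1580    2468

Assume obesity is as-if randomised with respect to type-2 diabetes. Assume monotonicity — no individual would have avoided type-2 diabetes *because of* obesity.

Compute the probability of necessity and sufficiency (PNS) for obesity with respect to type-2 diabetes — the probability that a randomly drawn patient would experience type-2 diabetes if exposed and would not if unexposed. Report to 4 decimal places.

p₁ = P(outcome | exposed) = 1754/2561 = 0.68489
p₀ = P(outcome | unexposed) = 888/2468 = 0.35981
Under exogeneity and monotonicity, PNS = p₁ − p₀.
PNS = 0.68489 − 0.35981 = 0.32508

PNS ≈ 0.3251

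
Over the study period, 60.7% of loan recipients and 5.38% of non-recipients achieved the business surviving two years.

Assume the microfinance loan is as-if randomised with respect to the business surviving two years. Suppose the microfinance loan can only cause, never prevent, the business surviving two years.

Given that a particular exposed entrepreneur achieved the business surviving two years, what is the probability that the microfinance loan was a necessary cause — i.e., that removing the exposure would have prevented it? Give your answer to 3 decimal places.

PN ≈ 0.911

p₁ = 0.607, p₀ = 0.0538.
Under exogeneity and monotonicity, PN = (p₁ − p₀) / p₁.
PN = (0.607 − 0.0538) / 0.607 = 0.5532 / 0.607 ≈ 0.9114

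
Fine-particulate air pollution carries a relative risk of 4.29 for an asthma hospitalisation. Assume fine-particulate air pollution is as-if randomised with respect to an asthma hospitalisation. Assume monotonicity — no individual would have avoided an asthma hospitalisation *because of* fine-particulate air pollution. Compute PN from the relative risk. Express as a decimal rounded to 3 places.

PN ≈ 0.767

Under exogeneity and monotonicity, PN = (RR − 1) / RR = 1 − 1/RR.
PN = (4.29 − 1) / 4.29 = 3.29 / 4.29 ≈ 0.7669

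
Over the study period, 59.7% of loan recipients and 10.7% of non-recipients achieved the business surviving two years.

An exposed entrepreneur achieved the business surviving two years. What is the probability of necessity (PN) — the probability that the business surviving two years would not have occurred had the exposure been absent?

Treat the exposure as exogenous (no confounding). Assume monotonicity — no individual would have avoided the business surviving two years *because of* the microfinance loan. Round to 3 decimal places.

PN ≈ 0.821

p₁ = 0.597, p₀ = 0.107.
Under exogeneity and monotonicity, PN = (p₁ − p₀) / p₁.
PN = (0.597 − 0.107) / 0.597 = 0.49 / 0.597 ≈ 0.8208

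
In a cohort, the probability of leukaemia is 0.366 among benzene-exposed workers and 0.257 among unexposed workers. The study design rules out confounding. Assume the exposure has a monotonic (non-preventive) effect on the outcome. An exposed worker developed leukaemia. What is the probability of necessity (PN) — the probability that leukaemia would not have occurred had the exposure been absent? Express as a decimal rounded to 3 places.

PN ≈ 0.298

Let p₁ = 0.366, p₀ = 0.257.
Under exogeneity and monotonicity, PN = (p₁ − p₀) / p₁.
PN = (0.366 − 0.257) / 0.366 = 0.109 / 0.366 ≈ 0.2978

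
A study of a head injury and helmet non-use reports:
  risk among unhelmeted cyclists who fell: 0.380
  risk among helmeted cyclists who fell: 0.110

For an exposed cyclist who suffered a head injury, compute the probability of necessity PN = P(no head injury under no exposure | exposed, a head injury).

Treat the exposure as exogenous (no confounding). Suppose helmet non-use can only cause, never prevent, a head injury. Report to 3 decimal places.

PN ≈ 0.711

Let p₁ = 0.38, p₀ = 0.11.
Under exogeneity and monotonicity, PN = (p₁ − p₀) / p₁.
PN = (0.38 − 0.11) / 0.38 = 0.27 / 0.38 ≈ 0.7105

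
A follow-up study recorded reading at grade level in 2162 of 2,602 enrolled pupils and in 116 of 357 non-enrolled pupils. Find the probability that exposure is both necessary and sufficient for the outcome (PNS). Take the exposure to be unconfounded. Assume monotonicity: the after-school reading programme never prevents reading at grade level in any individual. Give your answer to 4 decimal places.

p₁ = P(outcome | exposed) = 2162/2602 = 0.8309
p₀ = P(outcome | unexposed) = 116/357 = 0.32493
Under exogeneity and monotonicity, PNS = p₁ − p₀.
PNS = 0.8309 − 0.32493 = 0.50597

PNS ≈ 0.5060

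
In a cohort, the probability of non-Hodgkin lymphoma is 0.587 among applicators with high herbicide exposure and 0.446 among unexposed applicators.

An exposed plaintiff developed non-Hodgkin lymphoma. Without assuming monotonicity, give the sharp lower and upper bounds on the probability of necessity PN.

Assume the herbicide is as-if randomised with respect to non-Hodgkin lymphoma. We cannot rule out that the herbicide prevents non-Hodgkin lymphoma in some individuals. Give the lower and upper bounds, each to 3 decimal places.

Let p₁ = 0.587, p₀ = 0.446.
Under exogeneity alone the bounds on PN are max{0,(p₁−p₀)/p₁} ≤ PN ≤ min{1,(1−p₀)/p₁}.
  lower = (p₁ − p₀)/p₁ = 0.141 / 0.587 ≈ 0.2402
  upper = min{1, (1 − p₀)/p₁} = 0.554 / 0.587 ≈ 0.9438

0.240 ≤ PN ≤ 0.944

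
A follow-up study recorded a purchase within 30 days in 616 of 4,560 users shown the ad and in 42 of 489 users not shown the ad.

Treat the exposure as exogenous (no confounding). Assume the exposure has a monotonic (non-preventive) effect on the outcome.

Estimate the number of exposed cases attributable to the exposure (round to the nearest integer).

p₁ = P(outcome | exposed) = 616/4560 = 0.13509
p₀ = P(outcome | unexposed) = 42/489 = 0.08589
PN = (p₁ − p₀)/p₁ = (0.13509 − 0.08589) / 0.13509 ≈ 0.36419.
Attributable cases ≈ PN × (exposed cases) = 0.36419 × 616 ≈ 224.34.

about 224 cases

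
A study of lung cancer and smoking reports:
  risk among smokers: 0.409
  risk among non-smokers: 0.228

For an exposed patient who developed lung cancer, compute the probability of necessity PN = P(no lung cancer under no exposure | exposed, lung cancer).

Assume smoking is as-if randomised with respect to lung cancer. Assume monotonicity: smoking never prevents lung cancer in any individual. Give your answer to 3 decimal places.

PN ≈ 0.443

Let p₁ = 0.409, p₀ = 0.228.
Under exogeneity and monotonicity, PN = (p₁ − p₀) / p₁.
PN = (0.409 − 0.228) / 0.409 = 0.181 / 0.409 ≈ 0.4425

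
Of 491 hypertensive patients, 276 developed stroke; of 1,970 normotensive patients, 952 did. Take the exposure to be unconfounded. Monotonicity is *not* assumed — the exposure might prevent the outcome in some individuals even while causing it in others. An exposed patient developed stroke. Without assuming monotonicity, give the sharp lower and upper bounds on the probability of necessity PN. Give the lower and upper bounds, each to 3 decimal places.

0.140 ≤ PN ≤ 0.919

p₁ = P(outcome | exposed) = 276/491 = 0.56212
p₀ = P(outcome | unexposed) = 952/1970 = 0.48325
Under exogeneity alone the bounds on PN are max{0,(p₁−p₀)/p₁} ≤ PN ≤ min{1,(1−p₀)/p₁}.
  lower = (p₁ − p₀)/p₁ = 0.078869 / 0.56212 ≈ 0.1403
  upper = min{1, (1 − p₀)/p₁} = 0.51675 / 0.56212 ≈ 0.9193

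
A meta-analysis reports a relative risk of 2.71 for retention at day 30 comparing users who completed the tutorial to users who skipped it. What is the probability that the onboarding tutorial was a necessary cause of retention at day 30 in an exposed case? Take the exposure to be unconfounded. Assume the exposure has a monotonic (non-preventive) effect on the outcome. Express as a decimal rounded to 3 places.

PN ≈ 0.631

Under exogeneity and monotonicity, PN = (RR − 1) / RR = 1 − 1/RR.
PN = (2.71 − 1) / 2.71 = 1.71 / 2.71 ≈ 0.6310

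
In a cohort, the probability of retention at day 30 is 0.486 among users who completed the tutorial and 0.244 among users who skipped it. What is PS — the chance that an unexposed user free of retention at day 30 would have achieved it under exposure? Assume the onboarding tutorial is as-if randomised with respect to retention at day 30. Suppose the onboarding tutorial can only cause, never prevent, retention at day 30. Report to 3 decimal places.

Let p₁ = 0.486, p₀ = 0.244.
Under exogeneity and monotonicity, PS = (p₁ − p₀) / (1 − p₀).
PS = (0.486 − 0.244) / (1 − 0.244) = 0.242 / 0.756 ≈ 0.3201

PS ≈ 0.320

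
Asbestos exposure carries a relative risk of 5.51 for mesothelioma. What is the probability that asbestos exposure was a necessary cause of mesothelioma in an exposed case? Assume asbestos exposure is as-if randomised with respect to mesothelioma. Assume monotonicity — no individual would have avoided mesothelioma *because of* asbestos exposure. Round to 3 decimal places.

PN ≈ 0.819

Under exogeneity and monotonicity, PN = (RR − 1) / RR = 1 − 1/RR.
PN = (5.51 − 1) / 5.51 = 4.51 / 5.51 ≈ 0.8185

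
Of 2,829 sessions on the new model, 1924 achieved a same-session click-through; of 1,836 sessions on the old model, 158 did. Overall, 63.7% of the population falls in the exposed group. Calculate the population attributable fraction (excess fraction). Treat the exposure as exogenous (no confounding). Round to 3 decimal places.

PAF ≈ 0.815

p₁ = P(outcome | exposed) = 1924/2829 = 0.6801
p₀ = P(outcome | unexposed) = 158/1836 = 0.086057
Overall risk P(Y=1) = π·p₁ + (1−π)·p₀ = 0.637×0.6801 + 0.363×0.086057 = 0.46446.
Under exogeneity, PAF = [P(Y=1) − p₀] / P(Y=1).
PAF = (0.46446 − 0.086057) / 0.46446 ≈ 0.8147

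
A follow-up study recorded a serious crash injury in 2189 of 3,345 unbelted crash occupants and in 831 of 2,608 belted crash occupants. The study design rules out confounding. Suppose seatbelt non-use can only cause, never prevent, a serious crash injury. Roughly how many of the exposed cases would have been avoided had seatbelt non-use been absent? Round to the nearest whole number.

about 1123 cases

p₁ = P(outcome | exposed) = 2189/3345 = 0.65441
p₀ = P(outcome | unexposed) = 831/2608 = 0.31863
PN = (p₁ − p₀)/p₁ = (0.65441 − 0.31863) / 0.65441 ≈ 0.51310.
Attributable cases ≈ PN × (exposed cases) = 0.51310 × 2189 ≈ 1123.17.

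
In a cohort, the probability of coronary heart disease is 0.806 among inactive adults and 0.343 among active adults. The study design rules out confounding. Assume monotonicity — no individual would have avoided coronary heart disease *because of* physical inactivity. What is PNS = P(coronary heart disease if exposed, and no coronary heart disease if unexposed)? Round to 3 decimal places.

PNS ≈ 0.463

Let p₁ = 0.806, p₀ = 0.343.
Under exogeneity and monotonicity, PNS = p₁ − p₀.
PNS = 0.806 − 0.343 = 0.463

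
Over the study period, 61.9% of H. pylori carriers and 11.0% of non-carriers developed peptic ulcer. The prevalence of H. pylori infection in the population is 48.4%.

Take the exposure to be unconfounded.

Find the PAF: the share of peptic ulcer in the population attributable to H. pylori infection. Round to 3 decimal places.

p₁ = 0.619, p₀ = 0.11.
Overall risk P(Y=1) = π·p₁ + (1−π)·p₀ = 0.484×0.619 + 0.516×0.11 = 0.35636.
Under exogeneity, PAF = [P(Y=1) − p₀] / P(Y=1).
PAF = (0.35636 − 0.11) / 0.35636 ≈ 0.6913

PAF ≈ 0.691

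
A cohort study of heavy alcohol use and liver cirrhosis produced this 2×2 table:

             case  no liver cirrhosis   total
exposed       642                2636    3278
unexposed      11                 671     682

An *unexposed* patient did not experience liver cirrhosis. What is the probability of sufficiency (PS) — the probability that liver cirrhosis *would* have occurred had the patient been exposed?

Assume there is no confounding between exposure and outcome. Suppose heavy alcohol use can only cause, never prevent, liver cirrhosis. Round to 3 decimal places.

PS ≈ 0.183

p₁ = P(outcome | exposed) = 642/3278 = 0.19585
p₀ = P(outcome | unexposed) = 11/682 = 0.016129
Under exogeneity and monotonicity, PS = (p₁ − p₀)/(1 − p₀).
PS = (0.19585 − 0.016129) / 0.98387 ≈ 0.1827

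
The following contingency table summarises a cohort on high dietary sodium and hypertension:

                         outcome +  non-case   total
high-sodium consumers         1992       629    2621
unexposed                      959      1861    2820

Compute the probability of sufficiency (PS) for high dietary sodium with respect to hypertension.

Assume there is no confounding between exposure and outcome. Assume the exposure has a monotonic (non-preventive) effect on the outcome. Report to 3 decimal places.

p₁ = P(outcome | exposed) = 1992/2621 = 0.76002
p₀ = P(outcome | unexposed) = 959/2820 = 0.34007
Under exogeneity and monotonicity, PS = (p₁ − p₀)/(1 − p₀).
PS = (0.76002 − 0.34007) / 0.65993 ≈ 0.6363

PS ≈ 0.636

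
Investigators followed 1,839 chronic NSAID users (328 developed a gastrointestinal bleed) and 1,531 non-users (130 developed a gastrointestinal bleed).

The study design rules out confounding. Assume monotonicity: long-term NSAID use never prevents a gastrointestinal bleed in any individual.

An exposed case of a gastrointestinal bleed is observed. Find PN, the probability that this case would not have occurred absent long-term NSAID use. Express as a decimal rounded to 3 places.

PN ≈ 0.524

p₁ = P(outcome | exposed) = 328/1839 = 0.17836
p₀ = P(outcome | unexposed) = 130/1531 = 0.084912
Under exogeneity and monotonicity, PN = (p₁ − p₀) / p₁.
PN = (0.17836 − 0.084912) / 0.17836 = 0.093446 / 0.17836 ≈ 0.5239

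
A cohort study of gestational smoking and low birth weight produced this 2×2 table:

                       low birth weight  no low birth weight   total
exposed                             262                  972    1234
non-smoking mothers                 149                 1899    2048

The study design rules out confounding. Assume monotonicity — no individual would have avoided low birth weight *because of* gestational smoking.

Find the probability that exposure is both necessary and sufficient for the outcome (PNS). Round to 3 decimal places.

p₁ = P(outcome | exposed) = 262/1234 = 0.21232
p₀ = P(outcome | unexposed) = 149/2048 = 0.072754
Under exogeneity and monotonicity, PNS = p₁ − p₀.
PNS = 0.21232 − 0.072754 = 0.13956

PNS ≈ 0.140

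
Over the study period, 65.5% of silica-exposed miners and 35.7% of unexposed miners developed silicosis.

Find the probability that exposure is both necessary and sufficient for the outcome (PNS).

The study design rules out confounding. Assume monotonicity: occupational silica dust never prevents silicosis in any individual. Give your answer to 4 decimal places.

p₁ = 0.655, p₀ = 0.357.
Under exogeneity and monotonicity, PNS = p₁ − p₀.
PNS = 0.655 − 0.357 = 0.298

PNS ≈ 0.2980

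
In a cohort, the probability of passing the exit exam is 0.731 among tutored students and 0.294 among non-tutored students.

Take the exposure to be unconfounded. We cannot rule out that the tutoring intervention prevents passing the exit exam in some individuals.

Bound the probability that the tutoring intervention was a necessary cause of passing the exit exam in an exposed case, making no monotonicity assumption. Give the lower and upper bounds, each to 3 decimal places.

Let p₁ = 0.731, p₀ = 0.294.
Under exogeneity alone the bounds on PN are max{0,(p₁−p₀)/p₁} ≤ PN ≤ min{1,(1−p₀)/p₁}.
  lower = (p₁ − p₀)/p₁ = 0.437 / 0.731 ≈ 0.5978
  upper = min{1, (1 − p₀)/p₁} = 0.706 / 0.731 ≈ 0.9658

0.598 ≤ PN ≤ 0.966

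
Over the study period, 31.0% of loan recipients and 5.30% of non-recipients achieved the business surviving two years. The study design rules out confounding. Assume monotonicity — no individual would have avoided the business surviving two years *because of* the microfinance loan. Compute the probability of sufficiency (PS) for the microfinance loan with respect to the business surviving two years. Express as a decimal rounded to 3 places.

PS ≈ 0.271

p₁ = 0.31, p₀ = 0.053.
Under exogeneity and monotonicity, PS = (p₁ − p₀) / (1 − p₀).
PS = (0.31 − 0.053) / (1 − 0.053) = 0.257 / 0.947 ≈ 0.2714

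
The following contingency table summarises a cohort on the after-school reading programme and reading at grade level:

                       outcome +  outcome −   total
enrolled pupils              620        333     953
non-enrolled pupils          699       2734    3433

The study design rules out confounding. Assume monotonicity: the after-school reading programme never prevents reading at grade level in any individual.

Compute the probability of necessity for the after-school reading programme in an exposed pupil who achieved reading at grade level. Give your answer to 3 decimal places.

p₁ = P(outcome | exposed) = 620/953 = 0.65058
p₀ = P(outcome | unexposed) = 699/3433 = 0.20361
Under exogeneity and monotonicity, PN = (p₁ − p₀)/p₁.
PN = (0.65058 − 0.20361) / 0.65058 ≈ 0.6870

PN ≈ 0.687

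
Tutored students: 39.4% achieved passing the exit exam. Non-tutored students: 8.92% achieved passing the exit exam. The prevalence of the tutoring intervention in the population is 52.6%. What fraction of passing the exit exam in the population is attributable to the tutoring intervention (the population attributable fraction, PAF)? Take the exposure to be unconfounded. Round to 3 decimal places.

p₁ = 0.394, p₀ = 0.0892.
Overall risk P(Y=1) = π·p₁ + (1−π)·p₀ = 0.526×0.394 + 0.474×0.0892 = 0.24952.
Under exogeneity, PAF = [P(Y=1) − p₀] / P(Y=1).
PAF = (0.24952 − 0.0892) / 0.24952 ≈ 0.6425

PAF ≈ 0.643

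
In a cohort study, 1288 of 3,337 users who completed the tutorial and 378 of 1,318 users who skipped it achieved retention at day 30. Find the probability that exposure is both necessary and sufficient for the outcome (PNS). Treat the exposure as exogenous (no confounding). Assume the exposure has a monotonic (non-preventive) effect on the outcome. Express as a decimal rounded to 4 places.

PNS ≈ 0.0992

p₁ = P(outcome | exposed) = 1288/3337 = 0.38598
p₀ = P(outcome | unexposed) = 378/1318 = 0.2868
Under exogeneity and monotonicity, PNS = p₁ − p₀.
PNS = 0.38598 − 0.2868 = 0.099177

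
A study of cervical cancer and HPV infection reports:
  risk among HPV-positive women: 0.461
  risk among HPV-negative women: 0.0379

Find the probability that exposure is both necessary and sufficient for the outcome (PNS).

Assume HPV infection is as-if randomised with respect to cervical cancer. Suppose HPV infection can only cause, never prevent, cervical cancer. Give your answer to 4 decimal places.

PNS ≈ 0.4231

Let p₁ = 0.461, p₀ = 0.0379.
Under exogeneity and monotonicity, PNS = p₁ − p₀.
PNS = 0.461 − 0.0379 = 0.4231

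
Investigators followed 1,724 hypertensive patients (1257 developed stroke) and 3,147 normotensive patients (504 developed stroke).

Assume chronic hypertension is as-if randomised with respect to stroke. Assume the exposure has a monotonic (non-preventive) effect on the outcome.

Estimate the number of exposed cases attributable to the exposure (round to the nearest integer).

p₁ = P(outcome | exposed) = 1257/1724 = 0.72912
p₀ = P(outcome | unexposed) = 504/3147 = 0.16015
PN = (p₁ − p₀)/p₁ = (0.72912 − 0.16015) / 0.72912 ≈ 0.78035.
Attributable cases ≈ PN × (exposed cases) = 0.78035 × 1257 ≈ 980.90.

about 981 cases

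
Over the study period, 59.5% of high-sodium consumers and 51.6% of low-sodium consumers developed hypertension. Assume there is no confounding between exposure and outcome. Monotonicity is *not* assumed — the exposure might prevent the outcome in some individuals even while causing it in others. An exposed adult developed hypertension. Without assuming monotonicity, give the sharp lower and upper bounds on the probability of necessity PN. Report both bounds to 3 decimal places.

0.133 ≤ PN ≤ 0.813

p₁ = 0.595, p₀ = 0.516.
Under exogeneity alone the bounds on PN are max{0,(p₁−p₀)/p₁} ≤ PN ≤ min{1,(1−p₀)/p₁}.
  lower = (p₁ − p₀)/p₁ = 0.079 / 0.595 ≈ 0.1328
  upper = min{1, (1 − p₀)/p₁} = 0.484 / 0.595 ≈ 0.8134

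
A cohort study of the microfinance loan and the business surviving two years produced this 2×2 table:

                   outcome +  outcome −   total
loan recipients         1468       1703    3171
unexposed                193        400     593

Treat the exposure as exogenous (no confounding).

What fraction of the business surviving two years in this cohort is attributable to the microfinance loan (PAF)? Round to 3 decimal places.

p₁ = P(outcome | exposed) = 1468/3171 = 0.46295
p₀ = P(outcome | unexposed) = 193/593 = 0.32546
Exposure prevalence π = 3171/3764 = 0.84245; overall risk P(Y=1) = 0.44129.
Under exogeneity, PAF = [P(Y=1) − p₀]/P(Y=1).
PAF = (0.44129 − 0.32546) / 0.44129 ≈ 0.2625

PAF ≈ 0.262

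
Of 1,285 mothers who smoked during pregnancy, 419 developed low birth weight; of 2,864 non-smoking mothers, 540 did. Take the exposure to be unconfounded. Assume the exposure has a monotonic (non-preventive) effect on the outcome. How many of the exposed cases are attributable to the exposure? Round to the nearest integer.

about 177 cases

p₁ = P(outcome | exposed) = 419/1285 = 0.32607
p₀ = P(outcome | unexposed) = 540/2864 = 0.18855
PN = (p₁ − p₀)/p₁ = (0.32607 − 0.18855) / 0.32607 ≈ 0.42176.
Attributable cases ≈ PN × (exposed cases) = 0.42176 × 419 ≈ 176.72.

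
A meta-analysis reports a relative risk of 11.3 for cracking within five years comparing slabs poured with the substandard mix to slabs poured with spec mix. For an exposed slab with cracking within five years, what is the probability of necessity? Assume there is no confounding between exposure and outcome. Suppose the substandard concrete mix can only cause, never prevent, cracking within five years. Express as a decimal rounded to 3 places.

PN ≈ 0.912

Under exogeneity and monotonicity, PN = (RR − 1) / RR = 1 − 1/RR.
PN = (11.3 − 1) / 11.3 = 10.3 / 11.3 ≈ 0.9115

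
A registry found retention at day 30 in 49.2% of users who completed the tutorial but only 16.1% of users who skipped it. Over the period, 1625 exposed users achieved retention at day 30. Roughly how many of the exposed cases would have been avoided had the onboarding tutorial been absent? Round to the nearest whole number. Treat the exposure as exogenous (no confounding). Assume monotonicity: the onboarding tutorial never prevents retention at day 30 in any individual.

about 1093 cases

p₁ = 0.492, p₀ = 0.161.
PN = (p₁ − p₀)/p₁ = (0.492 − 0.161) / 0.492 ≈ 0.67276.
Attributable cases ≈ PN × (exposed cases) = 0.67276 × 1625 ≈ 1093.24.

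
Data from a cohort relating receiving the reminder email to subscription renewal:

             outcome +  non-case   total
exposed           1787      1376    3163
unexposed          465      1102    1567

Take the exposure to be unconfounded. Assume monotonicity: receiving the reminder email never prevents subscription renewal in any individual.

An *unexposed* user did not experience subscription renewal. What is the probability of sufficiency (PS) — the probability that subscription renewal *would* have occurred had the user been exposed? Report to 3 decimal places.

p₁ = P(outcome | exposed) = 1787/3163 = 0.56497
p₀ = P(outcome | unexposed) = 465/1567 = 0.29675
Under exogeneity and monotonicity, PS = (p₁ − p₀)/(1 − p₀).
PS = (0.56497 − 0.29675) / 0.70325 ≈ 0.3814

PS ≈ 0.381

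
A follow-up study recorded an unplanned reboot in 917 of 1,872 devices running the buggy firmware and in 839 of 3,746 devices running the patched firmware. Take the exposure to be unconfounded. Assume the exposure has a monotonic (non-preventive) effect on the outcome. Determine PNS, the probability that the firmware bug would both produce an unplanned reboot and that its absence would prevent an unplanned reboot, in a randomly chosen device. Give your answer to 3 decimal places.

p₁ = P(outcome | exposed) = 917/1872 = 0.48985
p₀ = P(outcome | unexposed) = 839/3746 = 0.22397
Under exogeneity and monotonicity, PNS = p₁ − p₀.
PNS = 0.48985 − 0.22397 = 0.26588

PNS ≈ 0.266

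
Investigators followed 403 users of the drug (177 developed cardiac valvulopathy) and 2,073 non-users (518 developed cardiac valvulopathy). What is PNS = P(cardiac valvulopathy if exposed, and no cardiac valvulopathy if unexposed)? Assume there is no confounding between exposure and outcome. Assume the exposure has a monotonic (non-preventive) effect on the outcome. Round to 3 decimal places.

PNS ≈ 0.189

p₁ = P(outcome | exposed) = 177/403 = 0.43921
p₀ = P(outcome | unexposed) = 518/2073 = 0.24988
Under exogeneity and monotonicity, PNS = p₁ − p₀.
PNS = 0.43921 − 0.24988 = 0.18933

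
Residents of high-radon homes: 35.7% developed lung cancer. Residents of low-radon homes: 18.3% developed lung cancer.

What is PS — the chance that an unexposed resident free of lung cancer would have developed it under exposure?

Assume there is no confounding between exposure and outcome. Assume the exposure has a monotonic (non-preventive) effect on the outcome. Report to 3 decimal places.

PS ≈ 0.213

p₁ = 0.357, p₀ = 0.183.
Under exogeneity and monotonicity, PS = (p₁ − p₀) / (1 − p₀).
PS = (0.357 − 0.183) / (1 − 0.183) = 0.174 / 0.817 ≈ 0.2130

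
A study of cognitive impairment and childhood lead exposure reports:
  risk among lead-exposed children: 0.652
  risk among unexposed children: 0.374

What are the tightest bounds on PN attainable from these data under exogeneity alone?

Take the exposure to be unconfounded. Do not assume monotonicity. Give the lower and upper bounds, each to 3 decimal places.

Let p₁ = 0.652, p₀ = 0.374.
Under exogeneity alone the bounds on PN are max{0,(p₁−p₀)/p₁} ≤ PN ≤ min{1,(1−p₀)/p₁}.
  lower = (p₁ − p₀)/p₁ = 0.278 / 0.652 ≈ 0.4264
  upper = min{1, (1 − p₀)/p₁} = 0.626 / 0.652 ≈ 0.9601

0.426 ≤ PN ≤ 0.960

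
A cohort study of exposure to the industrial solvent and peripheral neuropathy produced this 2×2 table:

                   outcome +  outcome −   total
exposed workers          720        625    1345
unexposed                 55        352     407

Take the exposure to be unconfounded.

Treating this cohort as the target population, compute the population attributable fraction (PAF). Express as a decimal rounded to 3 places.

PAF ≈ 0.695

p₁ = P(outcome | exposed) = 720/1345 = 0.53532
p₀ = P(outcome | unexposed) = 55/407 = 0.13514
Exposure prevalence π = 1345/1752 = 0.76769; overall risk P(Y=1) = 0.44235.
Under exogeneity, PAF = [P(Y=1) − p₀]/P(Y=1).
PAF = (0.44235 − 0.13514) / 0.44235 ≈ 0.6945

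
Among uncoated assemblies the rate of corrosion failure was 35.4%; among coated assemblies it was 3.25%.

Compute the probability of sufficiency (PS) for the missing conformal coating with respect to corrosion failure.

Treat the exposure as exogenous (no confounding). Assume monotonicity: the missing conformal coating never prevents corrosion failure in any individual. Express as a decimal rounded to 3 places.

PS ≈ 0.332

p₁ = 0.354, p₀ = 0.0325.
Under exogeneity and monotonicity, PS = (p₁ − p₀) / (1 − p₀).
PS = (0.354 − 0.0325) / (1 − 0.0325) = 0.3215 / 0.9675 ≈ 0.3323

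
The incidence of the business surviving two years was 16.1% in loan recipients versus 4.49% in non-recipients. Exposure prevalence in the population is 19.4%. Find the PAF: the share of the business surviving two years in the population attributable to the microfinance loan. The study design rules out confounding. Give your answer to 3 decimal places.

p₁ = 0.161, p₀ = 0.0449.
Overall risk P(Y=1) = π·p₁ + (1−π)·p₀ = 0.194×0.161 + 0.806×0.0449 = 0.067423.
Under exogeneity, PAF = [P(Y=1) − p₀] / P(Y=1).
PAF = (0.067423 − 0.0449) / 0.067423 ≈ 0.3341

PAF ≈ 0.334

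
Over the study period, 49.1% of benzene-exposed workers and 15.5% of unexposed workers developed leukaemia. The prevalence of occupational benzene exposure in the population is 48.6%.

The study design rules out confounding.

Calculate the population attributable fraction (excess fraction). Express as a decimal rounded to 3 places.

p₁ = 0.491, p₀ = 0.155.
Overall risk P(Y=1) = π·p₁ + (1−π)·p₀ = 0.486×0.491 + 0.514×0.155 = 0.3183.
Under exogeneity, PAF = [P(Y=1) − p₀] / P(Y=1).
PAF = (0.3183 − 0.155) / 0.3183 ≈ 0.5130

PAF ≈ 0.513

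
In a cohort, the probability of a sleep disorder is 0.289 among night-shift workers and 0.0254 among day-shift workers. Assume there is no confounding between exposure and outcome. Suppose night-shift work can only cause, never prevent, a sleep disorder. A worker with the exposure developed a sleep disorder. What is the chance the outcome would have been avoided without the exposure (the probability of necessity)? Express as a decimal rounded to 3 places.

Let p₁ = 0.289, p₀ = 0.0254.
Under exogeneity and monotonicity, PN = (p₁ − p₀) / p₁.
PN = (0.289 − 0.0254) / 0.289 = 0.2636 / 0.289 ≈ 0.9121

PN ≈ 0.912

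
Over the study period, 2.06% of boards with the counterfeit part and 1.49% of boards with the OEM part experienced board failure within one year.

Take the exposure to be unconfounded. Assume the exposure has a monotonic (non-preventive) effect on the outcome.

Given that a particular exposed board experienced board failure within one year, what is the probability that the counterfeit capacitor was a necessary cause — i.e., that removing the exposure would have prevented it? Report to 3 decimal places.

PN ≈ 0.277

p₁ = 0.0206, p₀ = 0.0149.
Under exogeneity and monotonicity, PN = (p₁ − p₀) / p₁.
PN = (0.0206 − 0.0149) / 0.0206 = 0.0057 / 0.0206 ≈ 0.2767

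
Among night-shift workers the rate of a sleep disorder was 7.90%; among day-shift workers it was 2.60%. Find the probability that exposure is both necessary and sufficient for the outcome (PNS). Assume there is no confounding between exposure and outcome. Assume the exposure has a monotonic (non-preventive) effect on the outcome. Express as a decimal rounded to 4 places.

p₁ = 0.079, p₀ = 0.026.
Under exogeneity and monotonicity, PNS = p₁ − p₀.
PNS = 0.079 − 0.026 = 0.053

PNS ≈ 0.0530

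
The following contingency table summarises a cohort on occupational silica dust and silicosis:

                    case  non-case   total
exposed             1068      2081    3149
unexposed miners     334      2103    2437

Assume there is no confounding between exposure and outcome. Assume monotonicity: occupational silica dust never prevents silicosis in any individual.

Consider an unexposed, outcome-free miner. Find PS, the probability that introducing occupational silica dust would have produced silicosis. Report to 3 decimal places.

PS ≈ 0.234

p₁ = P(outcome | exposed) = 1068/3149 = 0.33916
p₀ = P(outcome | unexposed) = 334/2437 = 0.13705
Under exogeneity and monotonicity, PS = (p₁ − p₀) / (1 − p₀).
PS = (0.33916 − 0.13705) / (1 − 0.13705) = 0.2021 / 0.86295 ≈ 0.2342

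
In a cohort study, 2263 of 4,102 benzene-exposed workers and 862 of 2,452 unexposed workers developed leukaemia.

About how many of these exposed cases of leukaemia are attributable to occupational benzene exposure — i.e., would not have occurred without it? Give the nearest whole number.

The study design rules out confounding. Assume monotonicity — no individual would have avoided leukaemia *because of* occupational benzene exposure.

p₁ = P(outcome | exposed) = 2263/4102 = 0.55168
p₀ = P(outcome | unexposed) = 862/2452 = 0.35155
PN = (p₁ − p₀)/p₁ = (0.55168 − 0.35155) / 0.55168 ≈ 0.36277.
Attributable cases ≈ PN × (exposed cases) = 0.36277 × 2263 ≈ 820.94.

about 821 cases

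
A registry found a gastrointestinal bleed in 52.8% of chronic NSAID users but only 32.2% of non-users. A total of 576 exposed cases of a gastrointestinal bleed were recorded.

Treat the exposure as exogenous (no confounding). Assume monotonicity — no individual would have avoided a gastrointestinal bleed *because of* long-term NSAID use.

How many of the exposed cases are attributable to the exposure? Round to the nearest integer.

about 225 cases

p₁ = 0.528, p₀ = 0.322.
PN = (p₁ − p₀)/p₁ = (0.528 − 0.322) / 0.528 ≈ 0.39015.
Attributable cases ≈ PN × (exposed cases) = 0.39015 × 576 ≈ 224.73.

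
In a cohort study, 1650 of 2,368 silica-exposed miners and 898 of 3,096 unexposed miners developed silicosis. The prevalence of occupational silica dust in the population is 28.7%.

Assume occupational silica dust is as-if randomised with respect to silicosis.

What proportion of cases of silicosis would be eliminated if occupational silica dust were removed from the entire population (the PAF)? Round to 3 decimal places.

p₁ = P(outcome | exposed) = 1650/2368 = 0.69679
p₀ = P(outcome | unexposed) = 898/3096 = 0.29005
Overall risk P(Y=1) = π·p₁ + (1−π)·p₀ = 0.287×0.69679 + 0.713×0.29005 = 0.40679.
Under exogeneity, PAF = [P(Y=1) − p₀] / P(Y=1).
PAF = (0.40679 − 0.29005) / 0.40679 ≈ 0.2870

PAF ≈ 0.287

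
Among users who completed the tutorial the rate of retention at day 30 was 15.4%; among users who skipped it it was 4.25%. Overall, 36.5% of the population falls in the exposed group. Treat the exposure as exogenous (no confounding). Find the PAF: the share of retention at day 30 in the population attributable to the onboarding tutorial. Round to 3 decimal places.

PAF ≈ 0.489

p₁ = 0.154, p₀ = 0.0425.
Overall risk P(Y=1) = π·p₁ + (1−π)·p₀ = 0.365×0.154 + 0.635×0.0425 = 0.083197.
Under exogeneity, PAF = [P(Y=1) − p₀] / P(Y=1).
PAF = (0.083197 − 0.0425) / 0.083197 ≈ 0.4892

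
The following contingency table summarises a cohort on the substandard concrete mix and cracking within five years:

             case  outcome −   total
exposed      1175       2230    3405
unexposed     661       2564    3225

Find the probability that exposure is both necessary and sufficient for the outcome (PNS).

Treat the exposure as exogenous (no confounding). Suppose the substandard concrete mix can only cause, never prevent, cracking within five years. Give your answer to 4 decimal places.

PNS ≈ 0.1401

p₁ = P(outcome | exposed) = 1175/3405 = 0.34508
p₀ = P(outcome | unexposed) = 661/3225 = 0.20496
Under exogeneity and monotonicity, PNS = p₁ − p₀.
PNS = 0.34508 − 0.20496 = 0.14012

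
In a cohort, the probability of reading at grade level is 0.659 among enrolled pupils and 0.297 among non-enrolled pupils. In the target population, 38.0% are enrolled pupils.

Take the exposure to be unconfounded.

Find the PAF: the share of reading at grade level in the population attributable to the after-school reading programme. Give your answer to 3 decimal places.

PAF ≈ 0.317

Let p₁ = 0.659, p₀ = 0.297.
Overall risk P(Y=1) = π·p₁ + (1−π)·p₀ = 0.38×0.659 + 0.62×0.297 = 0.43456.
Under exogeneity, PAF = [P(Y=1) − p₀] / P(Y=1).
PAF = (0.43456 − 0.297) / 0.43456 ≈ 0.3166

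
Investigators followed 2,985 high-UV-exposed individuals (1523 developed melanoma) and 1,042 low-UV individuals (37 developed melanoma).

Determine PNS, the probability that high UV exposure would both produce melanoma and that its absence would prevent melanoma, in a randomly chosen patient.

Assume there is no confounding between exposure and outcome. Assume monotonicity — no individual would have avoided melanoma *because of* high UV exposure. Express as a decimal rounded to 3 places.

p₁ = P(outcome | exposed) = 1523/2985 = 0.51022
p₀ = P(outcome | unexposed) = 37/1042 = 0.035509
Under exogeneity and monotonicity, PNS = p₁ − p₀.
PNS = 0.51022 − 0.035509 = 0.47471

PNS ≈ 0.475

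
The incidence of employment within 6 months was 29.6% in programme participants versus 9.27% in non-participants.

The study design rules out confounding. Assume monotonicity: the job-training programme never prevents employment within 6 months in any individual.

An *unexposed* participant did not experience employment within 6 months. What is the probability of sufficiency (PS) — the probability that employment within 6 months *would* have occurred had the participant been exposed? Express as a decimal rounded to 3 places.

p₁ = 0.296, p₀ = 0.0927.
Under exogeneity and monotonicity, PS = (p₁ − p₀) / (1 − p₀).
PS = (0.296 − 0.0927) / (1 − 0.0927) = 0.2033 / 0.9073 ≈ 0.2241

PS ≈ 0.224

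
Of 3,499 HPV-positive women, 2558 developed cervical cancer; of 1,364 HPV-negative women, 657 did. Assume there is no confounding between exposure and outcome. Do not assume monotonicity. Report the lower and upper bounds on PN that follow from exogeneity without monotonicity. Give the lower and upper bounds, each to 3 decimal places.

p₁ = P(outcome | exposed) = 2558/3499 = 0.73107
p₀ = P(outcome | unexposed) = 657/1364 = 0.48167
Under exogeneity alone the bounds on PN are max{0,(p₁−p₀)/p₁} ≤ PN ≤ min{1,(1−p₀)/p₁}.
  lower = (p₁ − p₀)/p₁ = 0.24939 / 0.73107 ≈ 0.3411
  upper = min{1, (1 − p₀)/p₁} = 0.51833 / 0.73107 ≈ 0.7090

0.341 ≤ PN ≤ 0.709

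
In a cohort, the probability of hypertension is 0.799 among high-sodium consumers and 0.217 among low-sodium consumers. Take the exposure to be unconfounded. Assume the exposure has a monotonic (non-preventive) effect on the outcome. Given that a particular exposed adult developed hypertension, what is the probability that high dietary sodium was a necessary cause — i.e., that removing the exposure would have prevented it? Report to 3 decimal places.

Let p₁ = 0.799, p₀ = 0.217.
Under exogeneity and monotonicity, PN = (p₁ − p₀) / p₁.
PN = (0.799 − 0.217) / 0.799 = 0.582 / 0.799 ≈ 0.7284

PN ≈ 0.728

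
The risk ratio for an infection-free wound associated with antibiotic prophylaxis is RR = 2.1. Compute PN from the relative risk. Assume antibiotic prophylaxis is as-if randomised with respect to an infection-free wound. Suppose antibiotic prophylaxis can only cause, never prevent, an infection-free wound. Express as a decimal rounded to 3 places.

Under exogeneity and monotonicity, PN = (RR − 1) / RR = 1 − 1/RR.
PN = (2.1 − 1) / 2.1 = 1.1 / 2.1 ≈ 0.5238

PN ≈ 0.524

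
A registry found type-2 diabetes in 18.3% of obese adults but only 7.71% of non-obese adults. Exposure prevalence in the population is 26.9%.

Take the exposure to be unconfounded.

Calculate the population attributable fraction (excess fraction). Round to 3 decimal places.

p₁ = 0.183, p₀ = 0.0771.
Overall risk P(Y=1) = π·p₁ + (1−π)·p₀ = 0.269×0.183 + 0.731×0.0771 = 0.10559.
Under exogeneity, PAF = [P(Y=1) − p₀] / P(Y=1).
PAF = (0.10559 − 0.0771) / 0.10559 ≈ 0.2698

PAF ≈ 0.270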